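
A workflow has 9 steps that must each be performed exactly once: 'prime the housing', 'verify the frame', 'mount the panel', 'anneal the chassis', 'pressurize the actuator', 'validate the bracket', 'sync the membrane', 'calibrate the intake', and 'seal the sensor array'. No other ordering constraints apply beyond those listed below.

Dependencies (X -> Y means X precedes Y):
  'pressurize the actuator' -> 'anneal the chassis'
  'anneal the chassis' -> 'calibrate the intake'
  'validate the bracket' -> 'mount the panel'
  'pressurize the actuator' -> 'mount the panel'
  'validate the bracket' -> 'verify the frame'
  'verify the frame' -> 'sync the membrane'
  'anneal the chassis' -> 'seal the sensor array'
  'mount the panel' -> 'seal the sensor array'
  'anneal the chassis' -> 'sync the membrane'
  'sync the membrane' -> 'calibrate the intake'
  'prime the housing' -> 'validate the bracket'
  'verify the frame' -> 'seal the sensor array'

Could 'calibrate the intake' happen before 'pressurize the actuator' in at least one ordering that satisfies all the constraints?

No

Following 'pressurize the actuator' → 'anneal the chassis' → 'calibrate the intake', 'pressurize the actuator' must precede 'calibrate the intake' in every valid ordering.
So no valid ordering can have 'calibrate the intake' before 'pressurize the actuator'.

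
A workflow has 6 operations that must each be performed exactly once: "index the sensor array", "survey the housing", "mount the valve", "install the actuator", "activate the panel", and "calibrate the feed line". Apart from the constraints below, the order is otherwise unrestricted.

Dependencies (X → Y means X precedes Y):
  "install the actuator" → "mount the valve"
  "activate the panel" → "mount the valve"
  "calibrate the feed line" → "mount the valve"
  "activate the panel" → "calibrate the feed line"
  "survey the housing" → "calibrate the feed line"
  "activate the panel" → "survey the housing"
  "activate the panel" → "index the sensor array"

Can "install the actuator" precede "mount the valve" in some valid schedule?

Yes

"install the actuator" is actually forced before "mount the valve" by the constraints, so certainly some valid ordering has "install the actuator" first.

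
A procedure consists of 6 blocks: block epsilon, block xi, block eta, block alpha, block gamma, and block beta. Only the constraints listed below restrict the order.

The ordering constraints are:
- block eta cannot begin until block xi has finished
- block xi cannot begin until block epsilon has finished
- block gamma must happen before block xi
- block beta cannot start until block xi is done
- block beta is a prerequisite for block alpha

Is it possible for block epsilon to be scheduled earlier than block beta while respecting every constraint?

Yes

Every valid ordering already has block epsilon before block beta (the constraints require it), so in particular at least one does.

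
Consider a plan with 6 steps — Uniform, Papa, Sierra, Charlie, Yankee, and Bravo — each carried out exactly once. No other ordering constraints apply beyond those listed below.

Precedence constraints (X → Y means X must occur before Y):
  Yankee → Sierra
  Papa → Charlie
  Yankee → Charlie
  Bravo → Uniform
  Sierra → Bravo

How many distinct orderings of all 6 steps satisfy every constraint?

2 steps have no prerequisites (Papa, Yankee), so any of them could come first.
Systematically extending each partial ordering one step at a time and counting, there are 14 complete orderings.

14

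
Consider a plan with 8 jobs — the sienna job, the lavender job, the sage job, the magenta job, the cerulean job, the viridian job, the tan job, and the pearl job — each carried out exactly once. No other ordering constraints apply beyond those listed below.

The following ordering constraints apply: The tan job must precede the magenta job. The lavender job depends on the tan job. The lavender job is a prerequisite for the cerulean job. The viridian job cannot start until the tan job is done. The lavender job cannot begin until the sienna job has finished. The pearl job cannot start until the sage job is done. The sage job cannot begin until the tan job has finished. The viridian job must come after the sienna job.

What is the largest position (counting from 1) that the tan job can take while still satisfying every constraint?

The jobs that are forced after the tan job, directly or by a chain of constraints, are the lavender job, the sage job, the magenta job, the cerulean job, the viridian job, the pearl job. That's 6 jobs.
With 6 mandatory successors out of 8 jobs total, the latest slot for the tan job is 8−6 = 2, and it's reachable by doing all non-successors before the tan job.

2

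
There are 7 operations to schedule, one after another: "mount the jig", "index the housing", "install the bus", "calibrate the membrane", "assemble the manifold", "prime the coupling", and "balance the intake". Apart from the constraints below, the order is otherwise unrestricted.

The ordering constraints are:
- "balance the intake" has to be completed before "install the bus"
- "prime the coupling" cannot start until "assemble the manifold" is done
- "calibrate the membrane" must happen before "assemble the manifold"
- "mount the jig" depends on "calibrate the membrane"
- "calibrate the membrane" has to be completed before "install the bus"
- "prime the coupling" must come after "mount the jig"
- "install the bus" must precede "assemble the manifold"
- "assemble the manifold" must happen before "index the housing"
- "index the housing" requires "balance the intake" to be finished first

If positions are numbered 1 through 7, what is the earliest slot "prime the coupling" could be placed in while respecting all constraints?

Working backwards through the constraints from "prime the coupling", its full set of required predecessors is "mount the jig", "install the bus", "calibrate the membrane", "assemble the manifold", "balance the intake" — 5 of them.
With 5 mandatory predecessors, the earliest "prime the coupling" can sit is position 5+1 = 6, and placing just those 5 first achieves it.

6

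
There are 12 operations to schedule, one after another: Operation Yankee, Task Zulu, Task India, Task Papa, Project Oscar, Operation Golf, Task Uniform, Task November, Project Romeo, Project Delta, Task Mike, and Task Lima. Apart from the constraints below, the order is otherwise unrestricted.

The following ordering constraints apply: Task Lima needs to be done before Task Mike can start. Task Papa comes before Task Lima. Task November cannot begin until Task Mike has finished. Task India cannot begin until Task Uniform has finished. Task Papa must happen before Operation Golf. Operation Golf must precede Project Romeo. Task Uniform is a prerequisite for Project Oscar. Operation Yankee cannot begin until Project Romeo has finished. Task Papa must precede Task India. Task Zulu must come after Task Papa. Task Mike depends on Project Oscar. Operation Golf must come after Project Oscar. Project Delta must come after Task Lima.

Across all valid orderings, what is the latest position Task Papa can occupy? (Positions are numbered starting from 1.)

Following every chain forward from Task Papa, the operations that must come later are Operation Yankee, Task Zulu, Task India, Operation Golf, Task November, Project Romeo, Project Delta, Task Mike, Task Lima — 9 of them.
With 9 mandatory successors out of 12 operations total, the latest slot for Task Papa is 12−9 = 3, and it's reachable by doing all non-successors before Task Papa.

3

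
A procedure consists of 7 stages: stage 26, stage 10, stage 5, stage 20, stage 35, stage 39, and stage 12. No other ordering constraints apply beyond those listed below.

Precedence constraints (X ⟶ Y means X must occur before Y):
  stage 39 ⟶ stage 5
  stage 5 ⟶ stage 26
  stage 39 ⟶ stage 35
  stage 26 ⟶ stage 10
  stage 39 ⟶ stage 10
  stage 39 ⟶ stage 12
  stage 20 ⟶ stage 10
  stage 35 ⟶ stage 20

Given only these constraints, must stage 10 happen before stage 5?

The constraints actually force stage 5 before stage 10 (via stage 5 → stage 26 → stage 10), not the other way around.
So stage 10 never precedes stage 5.

No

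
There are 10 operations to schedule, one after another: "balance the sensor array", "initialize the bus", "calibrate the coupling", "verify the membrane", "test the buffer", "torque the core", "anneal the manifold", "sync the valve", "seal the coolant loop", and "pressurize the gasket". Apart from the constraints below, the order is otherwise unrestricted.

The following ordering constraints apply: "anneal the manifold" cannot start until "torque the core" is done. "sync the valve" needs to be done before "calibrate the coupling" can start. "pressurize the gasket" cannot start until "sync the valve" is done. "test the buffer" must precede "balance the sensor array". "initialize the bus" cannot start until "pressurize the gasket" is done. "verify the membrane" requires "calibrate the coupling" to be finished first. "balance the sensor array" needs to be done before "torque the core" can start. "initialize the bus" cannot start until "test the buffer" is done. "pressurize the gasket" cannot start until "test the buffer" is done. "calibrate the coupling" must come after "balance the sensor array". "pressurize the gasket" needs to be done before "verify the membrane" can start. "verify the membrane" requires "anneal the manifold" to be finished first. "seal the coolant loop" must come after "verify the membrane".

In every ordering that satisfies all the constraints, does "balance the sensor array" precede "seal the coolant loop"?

Yes

Tracing the constraints gives a chain: "balance the sensor array" → "calibrate the coupling" → "verify the membrane" → "seal the coolant loop".
So "balance the sensor array" must precede "seal the coolant loop" in any valid ordering.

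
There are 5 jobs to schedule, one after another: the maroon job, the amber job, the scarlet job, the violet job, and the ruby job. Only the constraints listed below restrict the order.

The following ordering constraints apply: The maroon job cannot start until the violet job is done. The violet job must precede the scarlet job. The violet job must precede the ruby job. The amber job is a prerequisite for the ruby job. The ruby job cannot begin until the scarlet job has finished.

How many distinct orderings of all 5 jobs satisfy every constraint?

2 jobs have no prerequisites (the amber job, the violet job), so any of them could come first.
Systematically extending each partial ordering one job at a time and counting, there are 11 complete orderings.

11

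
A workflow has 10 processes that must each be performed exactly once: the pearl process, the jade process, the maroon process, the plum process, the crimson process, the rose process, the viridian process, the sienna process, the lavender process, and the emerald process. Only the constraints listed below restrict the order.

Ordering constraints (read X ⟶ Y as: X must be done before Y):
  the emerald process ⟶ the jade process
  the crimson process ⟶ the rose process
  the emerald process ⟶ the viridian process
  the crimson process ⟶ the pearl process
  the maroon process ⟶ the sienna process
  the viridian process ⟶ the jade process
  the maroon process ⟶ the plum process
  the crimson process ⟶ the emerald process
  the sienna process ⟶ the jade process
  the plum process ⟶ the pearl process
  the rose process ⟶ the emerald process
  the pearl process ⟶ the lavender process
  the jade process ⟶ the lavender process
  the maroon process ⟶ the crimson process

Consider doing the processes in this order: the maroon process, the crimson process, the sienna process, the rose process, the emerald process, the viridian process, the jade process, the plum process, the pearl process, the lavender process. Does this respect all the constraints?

Yes

Every stated constraint is respected: the crimson process sits at position 2, ahead of the pearl process at position 9, and each of the other listed pairs likewise has the predecessor earlier in the sequence.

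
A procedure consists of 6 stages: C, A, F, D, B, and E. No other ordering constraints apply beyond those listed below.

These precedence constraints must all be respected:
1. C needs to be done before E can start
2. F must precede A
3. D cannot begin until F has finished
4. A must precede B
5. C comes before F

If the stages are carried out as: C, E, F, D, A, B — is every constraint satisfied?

Going through the constraints one by one, each required predecessor appears earlier in the sequence than its dependent — e.g. C (position 1) is before F (position 3), as required.

Yes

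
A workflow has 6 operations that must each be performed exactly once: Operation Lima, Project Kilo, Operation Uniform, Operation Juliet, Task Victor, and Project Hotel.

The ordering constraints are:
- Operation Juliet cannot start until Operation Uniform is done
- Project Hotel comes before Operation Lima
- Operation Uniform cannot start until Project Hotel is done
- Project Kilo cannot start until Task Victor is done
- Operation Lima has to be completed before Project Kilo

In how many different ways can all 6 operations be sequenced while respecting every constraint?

The operations with no prerequisites are Task Victor, Project Hotel; any of them can be placed first.
Enumerating by repeatedly choosing an available operation (one whose prerequisites are all placed) gives 26 distinct complete orderings.

26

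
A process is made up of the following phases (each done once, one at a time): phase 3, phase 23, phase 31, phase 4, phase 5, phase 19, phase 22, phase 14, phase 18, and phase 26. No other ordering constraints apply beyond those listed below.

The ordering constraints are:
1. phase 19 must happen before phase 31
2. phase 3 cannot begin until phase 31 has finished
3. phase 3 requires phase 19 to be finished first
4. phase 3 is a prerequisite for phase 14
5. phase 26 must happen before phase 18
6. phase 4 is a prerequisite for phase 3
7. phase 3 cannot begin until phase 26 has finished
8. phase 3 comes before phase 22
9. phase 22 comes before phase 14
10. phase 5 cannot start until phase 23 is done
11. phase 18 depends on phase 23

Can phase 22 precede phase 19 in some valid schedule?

There is a dependency chain phase 19 → phase 3 → phase 22, so phase 22 always comes after phase 19.
So no valid ordering can have phase 22 before phase 19.

No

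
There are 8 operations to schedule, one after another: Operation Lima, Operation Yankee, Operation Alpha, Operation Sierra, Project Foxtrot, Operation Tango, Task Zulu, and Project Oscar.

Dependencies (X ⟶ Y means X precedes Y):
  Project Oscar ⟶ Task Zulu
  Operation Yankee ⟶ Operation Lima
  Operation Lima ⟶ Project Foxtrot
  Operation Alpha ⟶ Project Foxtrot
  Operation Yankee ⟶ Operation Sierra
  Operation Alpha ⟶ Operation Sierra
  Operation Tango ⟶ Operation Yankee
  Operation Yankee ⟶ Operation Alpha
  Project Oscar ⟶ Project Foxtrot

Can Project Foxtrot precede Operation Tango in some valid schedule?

There is a dependency chain Operation Tango → Operation Yankee → Operation Lima → Project Foxtrot, so Project Foxtrot always comes after Operation Tango.
So no valid ordering can have Project Foxtrot before Operation Tango.

No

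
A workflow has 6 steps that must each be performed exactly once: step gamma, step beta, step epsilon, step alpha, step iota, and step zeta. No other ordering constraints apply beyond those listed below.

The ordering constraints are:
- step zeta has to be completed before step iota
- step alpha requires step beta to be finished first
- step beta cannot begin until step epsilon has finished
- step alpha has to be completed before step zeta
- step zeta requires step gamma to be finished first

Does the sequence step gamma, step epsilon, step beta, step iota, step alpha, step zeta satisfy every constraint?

Here step zeta comes after step iota.
Since step zeta is required before step iota, the ordering is invalid.

No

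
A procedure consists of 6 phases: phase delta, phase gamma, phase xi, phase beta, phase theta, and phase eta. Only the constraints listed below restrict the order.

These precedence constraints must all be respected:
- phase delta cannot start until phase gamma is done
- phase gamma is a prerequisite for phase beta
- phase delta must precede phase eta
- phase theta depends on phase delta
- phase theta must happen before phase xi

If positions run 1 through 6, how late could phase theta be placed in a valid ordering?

5

The only phase forced after phase theta (directly or by a chain) is phase xi.
So at least 1 phase follows phase theta, putting phase theta no later than position 5. That position is achievable by scheduling everything else first.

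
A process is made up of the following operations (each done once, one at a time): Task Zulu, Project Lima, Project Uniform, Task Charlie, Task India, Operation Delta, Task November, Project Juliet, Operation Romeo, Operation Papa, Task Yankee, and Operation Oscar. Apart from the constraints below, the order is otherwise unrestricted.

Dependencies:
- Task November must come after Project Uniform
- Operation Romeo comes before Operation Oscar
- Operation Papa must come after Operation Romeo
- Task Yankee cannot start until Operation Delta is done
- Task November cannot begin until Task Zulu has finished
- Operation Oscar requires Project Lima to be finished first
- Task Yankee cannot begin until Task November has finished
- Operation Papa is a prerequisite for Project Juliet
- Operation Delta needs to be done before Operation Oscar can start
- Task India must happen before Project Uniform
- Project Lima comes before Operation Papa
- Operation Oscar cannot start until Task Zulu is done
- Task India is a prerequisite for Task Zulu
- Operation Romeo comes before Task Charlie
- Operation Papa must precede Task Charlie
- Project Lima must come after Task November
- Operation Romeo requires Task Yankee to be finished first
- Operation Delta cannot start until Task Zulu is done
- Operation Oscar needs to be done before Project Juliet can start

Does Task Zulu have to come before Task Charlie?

Tracing the constraints gives a chain: Task Zulu → Operation Delta → Task Yankee → Operation Romeo → Task Charlie.
Hence Task Zulu necessarily comes before Task Charlie.

Yes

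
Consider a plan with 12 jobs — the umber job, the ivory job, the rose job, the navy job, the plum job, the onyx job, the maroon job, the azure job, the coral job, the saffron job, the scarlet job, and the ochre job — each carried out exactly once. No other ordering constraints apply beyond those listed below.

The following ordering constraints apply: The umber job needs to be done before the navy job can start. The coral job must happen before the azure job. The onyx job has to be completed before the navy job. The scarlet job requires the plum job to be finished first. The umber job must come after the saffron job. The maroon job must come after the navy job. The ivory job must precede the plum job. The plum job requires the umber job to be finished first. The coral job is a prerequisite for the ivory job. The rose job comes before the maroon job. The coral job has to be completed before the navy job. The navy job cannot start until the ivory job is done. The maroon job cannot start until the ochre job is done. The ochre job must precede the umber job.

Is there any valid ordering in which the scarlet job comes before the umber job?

The constraints give a chain the umber job → the plum job → the scarlet job, which forces the umber job before the scarlet job.
So no valid ordering can have the scarlet job before the umber job.

No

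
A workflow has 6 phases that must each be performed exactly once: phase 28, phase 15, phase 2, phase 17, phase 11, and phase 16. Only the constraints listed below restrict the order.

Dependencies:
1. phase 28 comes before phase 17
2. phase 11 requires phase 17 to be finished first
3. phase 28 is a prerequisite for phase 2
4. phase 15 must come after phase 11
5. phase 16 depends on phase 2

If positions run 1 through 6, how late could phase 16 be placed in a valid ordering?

Phase 16 has no required successors, so nothing stops it from going last (position 6).

6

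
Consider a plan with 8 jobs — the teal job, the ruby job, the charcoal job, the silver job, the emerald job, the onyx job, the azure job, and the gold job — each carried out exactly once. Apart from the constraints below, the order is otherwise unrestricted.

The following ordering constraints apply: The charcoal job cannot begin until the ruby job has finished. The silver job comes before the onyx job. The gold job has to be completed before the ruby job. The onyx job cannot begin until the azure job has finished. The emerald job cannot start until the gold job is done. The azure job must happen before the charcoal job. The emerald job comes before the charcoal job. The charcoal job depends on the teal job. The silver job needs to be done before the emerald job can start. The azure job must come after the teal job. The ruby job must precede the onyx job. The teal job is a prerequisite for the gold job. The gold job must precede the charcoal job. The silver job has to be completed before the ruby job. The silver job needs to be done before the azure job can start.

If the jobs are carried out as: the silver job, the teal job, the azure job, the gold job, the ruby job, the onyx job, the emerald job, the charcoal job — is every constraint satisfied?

Going through the constraints one by one, each required predecessor appears earlier in the sequence than its dependent — e.g. the silver job (position 1) is before the emerald job (position 7), as required.

Yes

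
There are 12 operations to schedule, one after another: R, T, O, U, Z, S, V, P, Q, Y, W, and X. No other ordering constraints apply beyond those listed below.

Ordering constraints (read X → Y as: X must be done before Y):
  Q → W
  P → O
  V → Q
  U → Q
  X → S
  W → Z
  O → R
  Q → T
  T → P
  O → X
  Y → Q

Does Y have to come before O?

Chaining the stated constraints: Y → Q → T → P → O.
That forces Y before O in every valid schedule.

Yes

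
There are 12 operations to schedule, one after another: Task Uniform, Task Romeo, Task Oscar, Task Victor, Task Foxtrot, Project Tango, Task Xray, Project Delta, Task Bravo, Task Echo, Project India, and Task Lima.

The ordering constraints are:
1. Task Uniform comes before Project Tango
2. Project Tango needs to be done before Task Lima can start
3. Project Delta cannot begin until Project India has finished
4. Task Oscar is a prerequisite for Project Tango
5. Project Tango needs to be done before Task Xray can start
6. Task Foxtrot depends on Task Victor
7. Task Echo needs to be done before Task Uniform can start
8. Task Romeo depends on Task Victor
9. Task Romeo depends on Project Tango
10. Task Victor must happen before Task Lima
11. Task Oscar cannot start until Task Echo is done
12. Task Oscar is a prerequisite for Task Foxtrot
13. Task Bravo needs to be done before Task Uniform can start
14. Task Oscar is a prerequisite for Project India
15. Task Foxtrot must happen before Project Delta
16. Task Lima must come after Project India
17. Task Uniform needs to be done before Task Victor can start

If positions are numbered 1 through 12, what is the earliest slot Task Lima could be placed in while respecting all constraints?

The operations that are forced before Task Lima, directly or transitively, are Task Uniform, Task Oscar, Task Victor, Project Tango, Task Bravo, Task Echo, Project India. That's 7 operations.
So at minimum 7 operations come before Task Lima, putting Task Lima no earlier than position 8. That position is achievable by scheduling exactly those predecessors first.

8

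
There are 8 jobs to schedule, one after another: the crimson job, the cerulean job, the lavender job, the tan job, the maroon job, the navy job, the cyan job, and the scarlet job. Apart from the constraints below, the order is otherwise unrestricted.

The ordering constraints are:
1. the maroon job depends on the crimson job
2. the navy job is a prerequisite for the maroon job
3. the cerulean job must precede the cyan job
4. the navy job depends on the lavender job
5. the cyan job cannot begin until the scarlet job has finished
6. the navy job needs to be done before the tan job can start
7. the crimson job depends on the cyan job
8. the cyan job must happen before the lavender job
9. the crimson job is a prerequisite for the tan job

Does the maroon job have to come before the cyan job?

The constraints actually force the cyan job before the maroon job (via the cyan job → the crimson job → the maroon job), not the other way around.
So the maroon job never precedes the cyan job.

No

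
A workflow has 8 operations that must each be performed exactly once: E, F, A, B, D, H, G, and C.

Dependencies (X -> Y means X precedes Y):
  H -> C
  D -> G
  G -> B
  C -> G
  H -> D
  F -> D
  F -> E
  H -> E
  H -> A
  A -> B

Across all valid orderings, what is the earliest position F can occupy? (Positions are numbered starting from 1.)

No constraint forces any other operation before F, so it can be placed first.

1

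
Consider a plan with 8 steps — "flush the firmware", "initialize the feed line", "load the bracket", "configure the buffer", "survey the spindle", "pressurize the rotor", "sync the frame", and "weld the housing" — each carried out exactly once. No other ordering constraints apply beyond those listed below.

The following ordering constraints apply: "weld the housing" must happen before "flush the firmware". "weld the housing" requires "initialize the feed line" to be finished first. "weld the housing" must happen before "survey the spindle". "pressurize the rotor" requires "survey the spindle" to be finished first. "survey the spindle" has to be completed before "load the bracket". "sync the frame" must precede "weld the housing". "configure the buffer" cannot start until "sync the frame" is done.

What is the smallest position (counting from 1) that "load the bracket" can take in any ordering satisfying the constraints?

5

Working backwards through the constraints from "load the bracket", its full set of required predecessors is "initialize the feed line", "survey the spindle", "sync the frame", "weld the housing" — 4 of them.
With 4 mandatory predecessors, the earliest "load the bracket" can sit is position 4+1 = 5, and placing just those 4 first achieves it.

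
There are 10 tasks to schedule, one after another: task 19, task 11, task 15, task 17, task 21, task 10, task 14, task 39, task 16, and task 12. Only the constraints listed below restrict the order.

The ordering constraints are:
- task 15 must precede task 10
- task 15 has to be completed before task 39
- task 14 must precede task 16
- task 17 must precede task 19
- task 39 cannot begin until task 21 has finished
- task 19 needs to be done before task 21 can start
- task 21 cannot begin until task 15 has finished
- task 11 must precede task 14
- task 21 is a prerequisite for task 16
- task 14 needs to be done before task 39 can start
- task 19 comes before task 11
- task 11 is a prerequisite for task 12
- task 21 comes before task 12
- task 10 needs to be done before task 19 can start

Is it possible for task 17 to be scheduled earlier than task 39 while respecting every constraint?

Task 17 is actually forced before task 39 by the constraints, so certainly some valid ordering has task 17 first.

Yes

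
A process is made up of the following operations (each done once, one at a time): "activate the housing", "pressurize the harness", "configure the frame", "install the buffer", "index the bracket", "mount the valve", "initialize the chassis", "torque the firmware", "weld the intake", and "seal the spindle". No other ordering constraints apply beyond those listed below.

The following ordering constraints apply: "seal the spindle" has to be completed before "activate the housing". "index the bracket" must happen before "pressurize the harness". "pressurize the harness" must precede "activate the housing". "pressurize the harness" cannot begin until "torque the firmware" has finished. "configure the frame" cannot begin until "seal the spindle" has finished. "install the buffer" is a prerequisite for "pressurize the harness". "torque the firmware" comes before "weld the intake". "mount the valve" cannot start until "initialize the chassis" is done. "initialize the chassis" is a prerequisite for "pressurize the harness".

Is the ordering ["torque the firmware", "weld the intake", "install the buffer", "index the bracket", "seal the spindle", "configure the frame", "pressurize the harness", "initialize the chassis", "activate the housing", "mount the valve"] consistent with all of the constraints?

No

The sequence places "pressurize the harness" ahead of "initialize the chassis".
But one of the constraints requires "initialize the chassis" before "pressurize the harness", so this ordering violates it.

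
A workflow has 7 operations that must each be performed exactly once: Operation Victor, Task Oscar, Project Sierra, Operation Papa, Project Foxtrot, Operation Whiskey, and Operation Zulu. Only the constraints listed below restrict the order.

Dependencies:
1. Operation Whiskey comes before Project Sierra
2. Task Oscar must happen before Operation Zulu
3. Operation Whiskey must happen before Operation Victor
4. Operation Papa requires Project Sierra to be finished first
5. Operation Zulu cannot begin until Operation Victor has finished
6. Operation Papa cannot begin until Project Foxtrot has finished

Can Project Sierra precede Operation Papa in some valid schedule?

Yes

Project Sierra is actually forced before Operation Papa by the constraints, so certainly some valid ordering has Project Sierra first.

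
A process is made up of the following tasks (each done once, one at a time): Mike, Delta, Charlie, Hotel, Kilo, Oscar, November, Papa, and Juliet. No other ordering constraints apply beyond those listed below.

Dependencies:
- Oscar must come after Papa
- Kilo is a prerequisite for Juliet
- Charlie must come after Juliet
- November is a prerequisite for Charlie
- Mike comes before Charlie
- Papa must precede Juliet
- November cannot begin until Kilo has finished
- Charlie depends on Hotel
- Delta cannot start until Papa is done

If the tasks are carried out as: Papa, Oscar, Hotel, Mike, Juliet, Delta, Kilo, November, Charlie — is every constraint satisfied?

The sequence places Juliet ahead of Kilo.
But one of the constraints requires Kilo before Juliet, so this ordering violates it.

No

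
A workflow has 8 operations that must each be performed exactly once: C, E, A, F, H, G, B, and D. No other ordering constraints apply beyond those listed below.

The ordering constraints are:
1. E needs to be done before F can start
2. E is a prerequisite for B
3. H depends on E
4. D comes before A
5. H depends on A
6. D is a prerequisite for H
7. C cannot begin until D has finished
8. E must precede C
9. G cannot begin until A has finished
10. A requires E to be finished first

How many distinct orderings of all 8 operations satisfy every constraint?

2 operations have no prerequisites (E, D), so any of them could come first.
Counting all ways to extend the partial order to a total order gives 576.

576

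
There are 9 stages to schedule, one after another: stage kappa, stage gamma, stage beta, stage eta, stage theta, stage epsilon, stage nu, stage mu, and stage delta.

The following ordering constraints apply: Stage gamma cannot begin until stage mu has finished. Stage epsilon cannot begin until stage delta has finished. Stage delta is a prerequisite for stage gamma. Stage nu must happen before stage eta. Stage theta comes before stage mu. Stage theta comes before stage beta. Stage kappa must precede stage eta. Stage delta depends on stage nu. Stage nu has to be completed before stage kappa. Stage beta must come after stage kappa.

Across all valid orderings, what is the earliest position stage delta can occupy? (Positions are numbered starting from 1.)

2

Working backwards through the constraints from stage delta, its only required predecessor is stage nu.
So at minimum 1 stage comes before stage delta, putting stage delta no earlier than position 2. That position is achievable by scheduling exactly that predecessor first.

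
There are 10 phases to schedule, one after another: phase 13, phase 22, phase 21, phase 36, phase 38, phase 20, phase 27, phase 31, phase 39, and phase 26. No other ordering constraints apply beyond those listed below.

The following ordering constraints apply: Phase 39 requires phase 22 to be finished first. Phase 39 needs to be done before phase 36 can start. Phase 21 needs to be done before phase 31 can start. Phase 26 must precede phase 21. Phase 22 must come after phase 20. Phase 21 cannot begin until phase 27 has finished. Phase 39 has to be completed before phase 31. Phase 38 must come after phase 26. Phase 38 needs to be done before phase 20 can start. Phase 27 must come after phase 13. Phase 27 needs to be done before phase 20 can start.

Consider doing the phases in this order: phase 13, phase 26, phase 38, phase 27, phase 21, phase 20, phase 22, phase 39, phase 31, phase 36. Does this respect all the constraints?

Yes

Going through the constraints one by one, each required predecessor appears earlier in the sequence than its dependent — e.g. phase 21 (position 5) is before phase 31 (position 9), as required.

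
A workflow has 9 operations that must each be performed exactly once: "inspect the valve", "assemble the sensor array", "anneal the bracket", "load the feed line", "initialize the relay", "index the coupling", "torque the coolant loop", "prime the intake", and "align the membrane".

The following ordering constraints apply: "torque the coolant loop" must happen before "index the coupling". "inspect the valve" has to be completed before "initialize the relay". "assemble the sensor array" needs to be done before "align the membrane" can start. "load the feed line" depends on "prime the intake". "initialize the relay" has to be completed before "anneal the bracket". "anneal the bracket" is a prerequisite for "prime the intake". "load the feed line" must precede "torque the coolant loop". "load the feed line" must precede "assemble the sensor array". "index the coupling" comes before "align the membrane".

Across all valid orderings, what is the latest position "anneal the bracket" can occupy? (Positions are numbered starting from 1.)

Every operation that must follow "anneal the bracket" has to come after it. Tracing all chains starting from "anneal the bracket", those operations are: "assemble the sensor array", "load the feed line", "index the coupling", "torque the coolant loop", "prime the intake", "align the membrane" — 6 in total.
With 6 mandatory successors out of 9 operations total, the latest slot for "anneal the bracket" is 9−6 = 3, and it's reachable by doing all non-successors before "anneal the bracket".

3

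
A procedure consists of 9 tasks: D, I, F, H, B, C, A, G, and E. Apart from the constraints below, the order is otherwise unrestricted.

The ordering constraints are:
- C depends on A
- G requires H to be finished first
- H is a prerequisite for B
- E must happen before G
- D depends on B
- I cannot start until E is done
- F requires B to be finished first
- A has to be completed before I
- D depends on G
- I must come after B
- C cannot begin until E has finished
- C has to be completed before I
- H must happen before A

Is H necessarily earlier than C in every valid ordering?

Yes

Tracing the constraints gives a chain: H → A → C.
So H must precede C in any valid ordering.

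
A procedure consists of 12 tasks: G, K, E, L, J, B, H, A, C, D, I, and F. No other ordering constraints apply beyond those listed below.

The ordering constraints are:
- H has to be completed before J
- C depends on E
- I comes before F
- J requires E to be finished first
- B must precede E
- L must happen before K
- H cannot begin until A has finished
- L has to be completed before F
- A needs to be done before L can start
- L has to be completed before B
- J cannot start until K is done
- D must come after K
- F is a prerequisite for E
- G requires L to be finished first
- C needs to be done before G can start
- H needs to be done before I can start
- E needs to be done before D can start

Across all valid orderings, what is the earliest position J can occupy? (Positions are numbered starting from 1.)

9

The tasks that are forced before J, directly or transitively, are K, E, L, B, H, A, I, F. That's 8 tasks.
So at minimum 8 tasks come before J, putting J no earlier than position 9. That position is achievable by scheduling exactly those predecessors first.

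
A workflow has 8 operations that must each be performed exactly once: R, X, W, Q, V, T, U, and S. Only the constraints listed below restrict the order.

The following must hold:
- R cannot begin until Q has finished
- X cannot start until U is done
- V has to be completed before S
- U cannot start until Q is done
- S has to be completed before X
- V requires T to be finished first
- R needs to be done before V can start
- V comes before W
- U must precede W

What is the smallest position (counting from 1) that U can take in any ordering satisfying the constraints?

2

Working backwards through the constraints from U, its only required predecessor is Q.
So at minimum 1 operation comes before U, putting U no earlier than position 2. That position is achievable by scheduling exactly that predecessor first.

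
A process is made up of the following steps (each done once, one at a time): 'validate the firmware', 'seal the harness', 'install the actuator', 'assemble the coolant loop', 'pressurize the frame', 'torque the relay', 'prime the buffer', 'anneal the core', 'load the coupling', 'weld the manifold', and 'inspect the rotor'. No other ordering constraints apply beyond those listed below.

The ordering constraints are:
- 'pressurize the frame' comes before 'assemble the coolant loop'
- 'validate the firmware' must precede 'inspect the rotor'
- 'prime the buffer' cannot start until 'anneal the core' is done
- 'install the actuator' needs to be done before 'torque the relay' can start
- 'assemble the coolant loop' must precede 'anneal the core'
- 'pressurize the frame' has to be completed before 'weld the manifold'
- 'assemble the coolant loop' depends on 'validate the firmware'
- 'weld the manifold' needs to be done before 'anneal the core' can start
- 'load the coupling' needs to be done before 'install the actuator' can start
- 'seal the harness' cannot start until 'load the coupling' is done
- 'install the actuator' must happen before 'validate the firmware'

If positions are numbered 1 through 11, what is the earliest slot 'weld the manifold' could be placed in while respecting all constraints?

2

Working backwards through the constraints from 'weld the manifold', its only required predecessor is 'pressurize the frame'.
So at minimum 1 step comes before 'weld the manifold', putting 'weld the manifold' no earlier than position 2. That position is achievable by scheduling exactly that predecessor first.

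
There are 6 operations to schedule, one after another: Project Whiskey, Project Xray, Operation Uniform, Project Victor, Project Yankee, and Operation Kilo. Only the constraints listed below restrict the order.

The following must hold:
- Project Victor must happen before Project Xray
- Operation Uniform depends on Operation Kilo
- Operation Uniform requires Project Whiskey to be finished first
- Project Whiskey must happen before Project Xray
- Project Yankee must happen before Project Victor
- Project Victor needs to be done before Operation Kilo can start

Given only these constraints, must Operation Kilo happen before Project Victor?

There is a chain Project Victor → Operation Kilo, which puts Project Victor before Operation Kilo.
So Operation Kilo does not have to come before Project Victor — it cannot.

No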